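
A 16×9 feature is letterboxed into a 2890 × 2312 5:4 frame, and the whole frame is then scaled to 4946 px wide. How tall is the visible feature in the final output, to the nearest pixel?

In the 2890×2312 frame the feature fills the width: height = 2890 × 9/16 ≈ 1625.62 px.
The frame scales by 4946/2890 = 1.7114; 1625.62 × 1.7114 ≈ 2782.12 px.

2782 px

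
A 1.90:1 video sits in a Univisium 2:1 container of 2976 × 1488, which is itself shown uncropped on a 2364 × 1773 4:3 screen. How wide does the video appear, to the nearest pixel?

Inside the 2976×1488 canvas the video is height-limited at 2827.20 × 1488.00.
Second fit — the Univisium 2:1 canvas into 2364×1773 spans the width: 2364.00 × 1182.00 (×0.7944 from 2976×1488).
Applying the same ×0.7944: 2827.20 → 2245.80.

2246 px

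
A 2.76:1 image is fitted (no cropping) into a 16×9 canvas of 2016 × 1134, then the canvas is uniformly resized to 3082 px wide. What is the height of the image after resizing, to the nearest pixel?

Fitted into 2016×1134, the image spans the width; its height is 2016 / 2.760 ≈ 730.43 px.
The frame scales by 3082/2016 = 1.5288; 730.43 × 1.5288 ≈ 1116.67 px.

1117 px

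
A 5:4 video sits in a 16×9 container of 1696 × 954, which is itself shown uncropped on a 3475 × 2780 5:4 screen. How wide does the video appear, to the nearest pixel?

2443 px

5:4 in 1696×954: fills the height, so the video is 1192.50 × 954.00.
Second fit — the 16×9 canvas into 3475×2780 spans the width: 3475.00 × 1954.69 (×2.0489 from 1696×954).
Applying the same ×2.0489: 1192.50 → 2443.36.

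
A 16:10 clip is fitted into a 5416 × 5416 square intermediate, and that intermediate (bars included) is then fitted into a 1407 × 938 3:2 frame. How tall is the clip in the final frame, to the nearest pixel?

586 px

First fit — 16:10 into 5416×5416 spans the width: 5416.00 × 3385.00.
square in 1407×938: fills the height, so the intermediate becomes 938.00 × 938.00 — a scale of ×0.1732.
So the clip's height is 3385.00 × 0.1732 ≈ 586.25.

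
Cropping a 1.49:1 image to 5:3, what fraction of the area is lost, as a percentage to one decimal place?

10.6%

Going from 1.49:1 to 5:3 means cutting height while keeping width.
Fraction kept = (1.490)/(1.667) ≈ 89.40%, so 10.60% is lost.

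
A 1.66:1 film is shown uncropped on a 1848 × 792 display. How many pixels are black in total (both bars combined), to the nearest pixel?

1.66:1 (1.660) < 21×9 (2.333), so the film fills the height.
That makes the image 1314.7200 px wide (792 × 1.660).
1848 − 1314.7200 = 533.2800 px of bars.
Across the 792-px span: 533.2800 × 792 ≈ 422358 px.

422358 pixels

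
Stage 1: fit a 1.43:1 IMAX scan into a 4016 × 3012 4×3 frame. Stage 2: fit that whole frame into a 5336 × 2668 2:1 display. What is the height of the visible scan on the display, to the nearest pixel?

1.43:1 IMAX in 4016×3012: fills the width, so the scan is 4016.00 × 2808.39.
4×3 in 5336×2668: fills the height, so the intermediate becomes 3557.33 × 2668.00 — a scale of ×0.8858.
The scan scales with it: height 2808.39 × 0.8858 ≈ 2487.65.

2488 px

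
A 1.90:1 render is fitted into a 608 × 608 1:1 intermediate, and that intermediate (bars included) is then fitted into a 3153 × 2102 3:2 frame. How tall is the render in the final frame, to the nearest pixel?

Inside the 608×608 canvas the render is width-limited at 608.00 × 320.00.
The 1:1 canvas is height-limited in 3153×2102, giving 2102.00 × 2102.00; scale factor 3.4572.
The render scales with it: height 320.00 × 3.4572 ≈ 1106.32.

1106 px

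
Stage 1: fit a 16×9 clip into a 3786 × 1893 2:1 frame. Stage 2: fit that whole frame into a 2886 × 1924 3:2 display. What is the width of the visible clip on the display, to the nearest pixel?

16×9 in 3786×1893: fills the height, so the clip is 3365.33 × 1893.00.
2:1 in 2886×1924: fills the width, so the intermediate becomes 2886.00 × 1443.00 — a scale of ×0.7623.
The clip scales with it: width 3365.33 × 0.7623 ≈ 2565.33.

2565 px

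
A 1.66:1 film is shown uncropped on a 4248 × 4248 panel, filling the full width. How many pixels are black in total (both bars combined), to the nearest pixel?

Content height = 4248 / 1.660 ≈ 2559.0361 px.
4248 − 2559.0361 = 1688.9639 px of bars.
Across the 4248-px span: 1688.9639 × 4248 ≈ 7174718 px.

7174718 pixels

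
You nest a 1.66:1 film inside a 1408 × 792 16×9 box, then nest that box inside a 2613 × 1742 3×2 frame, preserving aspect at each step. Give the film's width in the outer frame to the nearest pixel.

2440 px

1.66:1 in 1408×792: fills the height, so the film is 1314.72 × 792.00.
The 16×9 canvas is width-limited in 2613×1742, giving 2613.00 × 1469.81; scale factor 1.8558.
Applying the same ×1.8558: 1314.72 → 2439.89.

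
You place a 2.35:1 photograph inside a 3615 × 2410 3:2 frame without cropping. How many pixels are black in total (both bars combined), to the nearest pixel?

3151203 pixels

Since 2.350 > 1.500, the photograph is width-limited.
The photograph is 3615 / 2.350 ≈ 1538.2979 px tall.
2410 − 1538.2979 = 871.7021 px of bars.
That's 871.7021 × 3615 ≈ 3151203 black pixels.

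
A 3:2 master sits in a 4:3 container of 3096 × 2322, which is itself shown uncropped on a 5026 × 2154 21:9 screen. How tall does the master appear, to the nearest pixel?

3:2 in 3096×2322: fills the width, so the master is 3096.00 × 2064.00.
Second fit — the 4:3 canvas into 5026×2154 spans the height: 2872.00 × 2154.00 (×0.9276 from 3096×2322).
Applying the same ×0.9276: 2064.00 → 1914.67.

1915 px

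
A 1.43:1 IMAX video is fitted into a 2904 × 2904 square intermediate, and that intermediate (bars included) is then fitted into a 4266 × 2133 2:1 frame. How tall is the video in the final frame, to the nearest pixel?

1492 px

Inside the 2904×2904 canvas the video is width-limited at 2904.00 × 2030.77.
Second fit — the square canvas into 4266×2133 spans the height: 2133.00 × 2133.00 (×0.7345 from 2904×2904).
The video scales with it: height 2030.77 × 0.7345 ≈ 1491.61.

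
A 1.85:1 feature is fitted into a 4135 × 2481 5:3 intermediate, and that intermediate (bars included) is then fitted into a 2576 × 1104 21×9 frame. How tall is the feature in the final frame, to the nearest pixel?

995 px

1.85:1 in 4135×2481: fills the width, so the feature is 4135.00 × 2235.14.
Second fit — the 5:3 canvas into 2576×1104 spans the height: 1840.00 × 1104.00 (×0.4450 from 4135×2481).
Applying the same ×0.4450: 2235.14 → 994.59.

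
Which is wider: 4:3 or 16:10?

16:10

4:3 = 1.333 and 16:10 = 1.6; 1.6 > 1.333.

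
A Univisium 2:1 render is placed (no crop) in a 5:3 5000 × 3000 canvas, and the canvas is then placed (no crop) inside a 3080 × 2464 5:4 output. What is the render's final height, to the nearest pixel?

First fit — Univisium 2:1 into 5000×3000 spans the width: 5000.00 × 2500.00.
5:3 in 3080×2464: fills the width, so the intermediate becomes 3080.00 × 1848.00 — a scale of ×0.6160.
The render scales with it: height 2500.00 × 0.6160 ≈ 1540.00.

1540 px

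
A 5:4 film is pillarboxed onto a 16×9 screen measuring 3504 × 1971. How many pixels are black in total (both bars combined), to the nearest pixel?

5:4 is narrower than 16×9, so it spans the full height.
The film is 1971 × 5/4 ≈ 2463.7500 px wide.
Leftover width: 3504 − 2463.7500 = 1040.2500 px.
Across the 1971-px span: 1040.2500 × 1971 ≈ 2050333 px.

2050333 pixels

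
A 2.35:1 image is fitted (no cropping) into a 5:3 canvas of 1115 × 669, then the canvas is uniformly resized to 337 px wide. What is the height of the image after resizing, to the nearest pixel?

143 px

Fitted into 1115×669, the image spans the width; its height is 1115 / 2.350 ≈ 474.47 px.
The frame scales by 337/1115 = 0.3022; 474.47 × 0.3022 ≈ 143.40 px.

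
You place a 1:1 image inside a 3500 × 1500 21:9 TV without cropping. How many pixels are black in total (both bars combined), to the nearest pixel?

3000000 pixels

1:1 (1.000) < 21:9 (2.333), so the image fills the height.
That makes the image 1500.0000 px wide (1500 × 1/1).
Black = 3500 − 1500.0000 = 2000.0000 px.
That's 2000.0000 × 1500 ≈ 3000000 black pixels.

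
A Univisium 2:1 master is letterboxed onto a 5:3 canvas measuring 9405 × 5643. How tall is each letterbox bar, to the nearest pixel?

Univisium 2:1 (2.000) > 5:3 (1.667), so the master fills the width.
Content height = 9405 × 1/2 ≈ 4702.50 px.
Leftover height: 5643 − 4702.50 = 940.50 px → 470.25 each side.

470 px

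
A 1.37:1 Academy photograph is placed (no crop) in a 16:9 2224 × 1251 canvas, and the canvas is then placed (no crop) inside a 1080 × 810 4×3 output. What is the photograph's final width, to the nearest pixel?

832 px

1.37:1 Academy in 2224×1251: fills the height, so the photograph is 1713.87 × 1251.00.
16:9 in 1080×810: fills the width, so the intermediate becomes 1080.00 × 607.50 — a scale of ×0.4856.
Applying the same ×0.4856: 1713.87 → 832.27.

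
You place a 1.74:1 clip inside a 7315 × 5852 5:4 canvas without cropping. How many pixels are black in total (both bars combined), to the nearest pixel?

1.74:1 (1.740) > 5:4 (1.250), so the clip fills the width.
The clip is 7315 / 1.740 ≈ 4204.0230 px tall.
Leftover height: 5852 − 4204.0230 = 1647.9770 px.
Across the 7315-px span: 1647.9770 × 7315 ≈ 12054952 px.

12054952 pixels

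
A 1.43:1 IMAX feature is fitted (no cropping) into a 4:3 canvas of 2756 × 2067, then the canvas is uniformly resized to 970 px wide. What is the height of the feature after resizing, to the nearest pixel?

In the 2756×2067 frame the feature fills the width: height = 2756 / 1.430 ≈ 1927.27 px.
The frame scales by 970/2756 = 0.3520; 1927.27 × 0.3520 ≈ 678.32 px.

678 px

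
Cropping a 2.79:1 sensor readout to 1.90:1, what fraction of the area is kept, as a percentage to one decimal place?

68.1%

1.90:1 is narrower than 2.79:1, so the crop keeps the full height and trims the width.
(1.900)/(2.790) ≈ 0.681 of the area survives.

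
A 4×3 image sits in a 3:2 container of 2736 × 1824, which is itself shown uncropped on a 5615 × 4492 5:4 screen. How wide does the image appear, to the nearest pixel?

4991 px

4×3 in 2736×1824: fills the height, so the image is 2432.00 × 1824.00.
The 3:2 canvas is width-limited in 5615×4492, giving 5615.00 × 3743.33; scale factor 2.0523.
The image scales with it: width 2432.00 × 2.0523 ≈ 4991.11.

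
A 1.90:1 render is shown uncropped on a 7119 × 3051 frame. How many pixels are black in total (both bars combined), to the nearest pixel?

4033727 pixels

Since 1.900 < 2.333, the render is height-limited.
Content width = 3051 × 1.900 ≈ 5796.9000 px.
Leftover width: 7119 − 5796.9000 = 1322.1000 px.
That's 1322.1000 × 3051 ≈ 4033727 black pixels.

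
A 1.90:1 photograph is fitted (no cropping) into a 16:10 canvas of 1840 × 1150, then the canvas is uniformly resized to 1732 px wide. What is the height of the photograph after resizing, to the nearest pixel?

912 px

At 1840×1150 the photograph is width-limited, so height = 1840 / 1.900 ≈ 968.42 px.
The frame scales by 1732/1840 = 0.9413; 968.42 × 0.9413 ≈ 911.58 px.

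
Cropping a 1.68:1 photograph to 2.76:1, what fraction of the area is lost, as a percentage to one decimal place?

Going from 1.68:1 to 2.76:1 means cutting height while keeping width.
Area ratio = (1.680)/(2.760) = 60.87%; the remaining 39.13% is cropped out.

39.1%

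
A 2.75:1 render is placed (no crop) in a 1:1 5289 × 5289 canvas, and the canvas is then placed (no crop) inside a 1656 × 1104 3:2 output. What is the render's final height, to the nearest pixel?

401 px

Inside the 5289×5289 canvas the render is width-limited at 5289.00 × 1923.27.
Second fit — the 1:1 canvas into 1656×1104 spans the height: 1104.00 × 1104.00 (×0.2087 from 5289×5289).
So the render's height is 1923.27 × 0.2087 ≈ 401.45.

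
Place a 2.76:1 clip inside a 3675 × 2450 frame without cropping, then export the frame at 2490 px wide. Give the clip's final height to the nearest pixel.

902 px

At 3675×2450 the clip is width-limited, so height = 3675 / 2.760 ≈ 1331.52 px.
Scaling 3675 → 2490 is ×0.6776, so the height becomes 1331.52 × 0.6776 ≈ 902.17 px.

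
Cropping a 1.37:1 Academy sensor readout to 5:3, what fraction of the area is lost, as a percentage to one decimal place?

The width stays; only height is cut (since 5:3 is wider than 1.37:1 Academy).
Area ratio = (1.370)/(1.667) = 82.20%; the remaining 17.80% is cropped out.

17.8%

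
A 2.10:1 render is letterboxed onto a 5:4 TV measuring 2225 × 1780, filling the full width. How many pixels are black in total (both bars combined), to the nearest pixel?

Content height = 2225 / 2.100 ≈ 1059.5238 px.
Black = 1780 − 1059.5238 = 720.4762 px.
Bar area = 720.4762 × 2225 ≈ 1603060 px.

1603060 pixels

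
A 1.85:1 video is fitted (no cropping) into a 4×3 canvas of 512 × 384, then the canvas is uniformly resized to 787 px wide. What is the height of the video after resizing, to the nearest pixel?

425 px

Fitted into 512×384, the video spans the width; its height is 512 / 1.850 ≈ 276.76 px.
Resizing to 787 px wide multiplies everything by 1.5371: 276.76 → 425.41 px.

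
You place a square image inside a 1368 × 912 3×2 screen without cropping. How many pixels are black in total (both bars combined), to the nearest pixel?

square is narrower than 3×2, so it spans the full height.
The image is 912 × 1/1 ≈ 912.0000 px wide.
1368 − 912.0000 = 456.0000 px of bars.
That's 456.0000 × 912 ≈ 415872 black pixels.

415872 pixels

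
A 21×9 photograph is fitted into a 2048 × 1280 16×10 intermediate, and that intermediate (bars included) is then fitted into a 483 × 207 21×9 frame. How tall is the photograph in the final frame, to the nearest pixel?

142 px

First fit — 21×9 into 2048×1280 spans the width: 2048.00 × 877.71.
16×10 in 483×207: fills the height, so the intermediate becomes 331.20 × 207.00 — a scale of ×0.1617.
The photograph scales with it: height 877.71 × 0.1617 ≈ 141.94.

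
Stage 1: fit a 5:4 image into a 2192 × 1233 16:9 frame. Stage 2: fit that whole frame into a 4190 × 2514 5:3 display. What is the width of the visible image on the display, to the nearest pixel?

2946 px

5:4 in 2192×1233: fills the height, so the image is 1541.25 × 1233.00.
Second fit — the 16:9 canvas into 4190×2514 spans the width: 4190.00 × 2356.88 (×1.9115 from 2192×1233).
So the image's width is 1541.25 × 1.9115 ≈ 2946.09.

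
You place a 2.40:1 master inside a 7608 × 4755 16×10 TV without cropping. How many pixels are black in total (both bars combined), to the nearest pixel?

12058680 pixels

2.40:1 is wider than 16×10, so it spans the full width.
The master is 7608 / 2.400 ≈ 3170.0000 px tall.
Black = 4755 − 3170.0000 = 1585.0000 px.
Bar area = 1585.0000 × 7608 ≈ 12058680 px.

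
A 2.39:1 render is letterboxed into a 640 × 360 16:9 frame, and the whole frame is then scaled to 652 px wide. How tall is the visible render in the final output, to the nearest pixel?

Fitted into 640×360, the render spans the width; its height is 640 / 2.390 ≈ 267.78 px.
The frame scales by 652/640 = 1.0188; 267.78 × 1.0188 ≈ 272.80 px.

273 px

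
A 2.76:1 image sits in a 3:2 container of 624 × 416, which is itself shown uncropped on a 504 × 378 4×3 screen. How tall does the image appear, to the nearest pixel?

183 px

First fit — 2.76:1 into 624×416 spans the width: 624.00 × 226.09.
3:2 in 504×378: fills the width, so the intermediate becomes 504.00 × 336.00 — a scale of ×0.8077.
Applying the same ×0.8077: 226.09 → 182.61.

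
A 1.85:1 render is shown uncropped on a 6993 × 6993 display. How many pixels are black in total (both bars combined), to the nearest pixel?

Since 1.850 > 1.000, the render is width-limited.
The render is 6993 / 1.850 ≈ 3780.0000 px tall.
Leftover height: 6993 − 3780.0000 = 3213.0000 px.
That's 3213.0000 × 6993 ≈ 22468509 black pixels.

22468509 pixels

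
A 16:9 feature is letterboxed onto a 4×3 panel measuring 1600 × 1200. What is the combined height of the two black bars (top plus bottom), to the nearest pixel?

300 px

16:9 (1.778) > 4×3 (1.333), so the feature fills the width.
That makes the image 900.00 px tall (1600 × 9/16).
Black = 1200 − 900.00 = 300.00 px.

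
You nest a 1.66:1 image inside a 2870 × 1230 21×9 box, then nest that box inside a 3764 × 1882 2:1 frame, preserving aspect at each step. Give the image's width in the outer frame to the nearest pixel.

2678 px

Inside the 2870×1230 canvas the image is height-limited at 2041.80 × 1230.00.
The 21×9 canvas is width-limited in 3764×1882, giving 3764.00 × 1613.14; scale factor 1.3115.
So the image's width is 2041.80 × 1.3115 ≈ 2677.82.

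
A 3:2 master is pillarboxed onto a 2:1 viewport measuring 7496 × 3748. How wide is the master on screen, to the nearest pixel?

5622 px

3:2 is narrower than 2:1, so it spans the full height.
The master is 3748 × 3/2 ≈ 5622.00 px wide.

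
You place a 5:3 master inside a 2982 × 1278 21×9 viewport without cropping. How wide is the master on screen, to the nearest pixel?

2130 px

5:3 is narrower than 21×9, so it spans the full height.
The master is 1278 × 5/3 ≈ 2130.00 px wide.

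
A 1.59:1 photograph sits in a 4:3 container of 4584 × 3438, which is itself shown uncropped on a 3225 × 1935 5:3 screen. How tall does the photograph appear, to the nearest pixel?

First fit — 1.59:1 into 4584×3438 spans the width: 4584.00 × 2883.02.
Second fit — the 4:3 canvas into 3225×1935 spans the height: 2580.00 × 1935.00 (×0.5628 from 4584×3438).
So the photograph's height is 2883.02 × 0.5628 ≈ 1622.64.

1623 px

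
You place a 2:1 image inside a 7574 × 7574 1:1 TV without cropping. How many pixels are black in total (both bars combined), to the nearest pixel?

Since 2.000 > 1.000, the image is width-limited.
That makes the image 3787.0000 px tall (7574 × 1/2).
Black = 7574 − 3787.0000 = 3787.0000 px.
That's 3787.0000 × 7574 ≈ 28682738 black pixels.

28682738 pixels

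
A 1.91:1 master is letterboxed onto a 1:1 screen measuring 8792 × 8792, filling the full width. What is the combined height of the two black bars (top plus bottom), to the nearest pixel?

4189 px

That makes the image 4603.14 px tall (8792 / 1.910).
Black = 8792 − 4603.14 = 4188.86 px.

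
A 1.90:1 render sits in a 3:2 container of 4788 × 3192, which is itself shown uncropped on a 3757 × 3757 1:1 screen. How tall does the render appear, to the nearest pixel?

1977 px

First fit — 1.90:1 into 4788×3192 spans the width: 4788.00 × 2520.00.
3:2 in 3757×3757: fills the width, so the intermediate becomes 3757.00 × 2504.67 — a scale of ×0.7847.
So the render's height is 2520.00 × 0.7847 ≈ 1977.37.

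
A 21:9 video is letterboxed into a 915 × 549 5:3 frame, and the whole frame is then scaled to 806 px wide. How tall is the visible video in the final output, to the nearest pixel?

In the 915×549 frame the video fills the width: height = 915 × 9/21 ≈ 392.14 px.
Resizing to 806 px wide multiplies everything by 0.8809: 392.14 → 345.43 px.

345 px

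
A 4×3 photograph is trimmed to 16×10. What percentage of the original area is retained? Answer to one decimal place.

Going from 4×3 to 16×10 means cutting height while keeping width.
(1.333)/(1.600) ≈ 0.833 of the area survives.

83.3%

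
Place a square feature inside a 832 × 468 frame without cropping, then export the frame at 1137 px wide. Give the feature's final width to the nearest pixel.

Fitted into 832×468, the feature spans the height; its width is 468 × 1/1 ≈ 468.00 px.
Scaling 832 → 1137 is ×1.3666, so the width becomes 468.00 × 1.3666 ≈ 639.56 px.

640 px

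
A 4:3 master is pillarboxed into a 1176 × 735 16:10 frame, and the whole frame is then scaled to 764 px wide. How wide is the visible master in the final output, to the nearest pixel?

Fitted into 1176×735, the master spans the height; its width is 735 × 4/3 ≈ 980.00 px.
The frame scales by 764/1176 = 0.6497; 980.00 × 0.6497 ≈ 636.67 px.

637 px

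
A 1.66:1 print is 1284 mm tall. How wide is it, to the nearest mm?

1284 × 1.660 = 2131.44.

2131 mm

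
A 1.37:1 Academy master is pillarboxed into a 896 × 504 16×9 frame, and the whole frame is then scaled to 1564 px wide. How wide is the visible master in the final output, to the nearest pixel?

At 896×504 the master is height-limited, so width = 504 × 1.370 ≈ 690.48 px.
The frame scales by 1564/896 = 1.7455; 690.48 × 1.7455 ≈ 1205.26 px.

1205 px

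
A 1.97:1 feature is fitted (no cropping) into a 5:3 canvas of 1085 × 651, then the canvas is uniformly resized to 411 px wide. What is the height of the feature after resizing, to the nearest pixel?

209 px

Fitted into 1085×651, the feature spans the width; its height is 1085 / 1.970 ≈ 550.76 px.
Resizing to 411 px wide multiplies everything by 0.3788: 550.76 → 208.63 px.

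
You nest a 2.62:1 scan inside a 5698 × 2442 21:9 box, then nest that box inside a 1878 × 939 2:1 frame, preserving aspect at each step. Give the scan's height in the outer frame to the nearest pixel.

717 px

2.62:1 in 5698×2442: fills the width, so the scan is 5698.00 × 2174.81.
The 21:9 canvas is width-limited in 1878×939, giving 1878.00 × 804.86; scale factor 0.3296.
The scan scales with it: height 2174.81 × 0.3296 ≈ 716.79.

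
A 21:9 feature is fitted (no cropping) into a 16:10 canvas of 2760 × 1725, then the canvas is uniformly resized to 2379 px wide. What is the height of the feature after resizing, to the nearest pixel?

At 2760×1725 the feature is width-limited, so height = 2760 × 9/21 ≈ 1182.86 px.
Scaling 2760 → 2379 is ×0.8620, so the height becomes 1182.86 × 0.8620 ≈ 1019.57 px.

1020 px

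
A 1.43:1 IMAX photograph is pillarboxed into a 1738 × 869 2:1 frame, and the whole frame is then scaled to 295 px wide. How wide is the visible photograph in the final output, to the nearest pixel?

211 px

Fitted into 1738×869, the photograph spans the height; its width is 869 × 1.430 ≈ 1242.67 px.
The frame scales by 295/1738 = 0.1697; 1242.67 × 0.1697 ≈ 210.93 px.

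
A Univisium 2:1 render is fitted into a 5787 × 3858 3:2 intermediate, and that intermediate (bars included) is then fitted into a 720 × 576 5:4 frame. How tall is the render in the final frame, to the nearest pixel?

First fit — Univisium 2:1 into 5787×3858 spans the width: 5787.00 × 2893.50.
The 3:2 canvas is width-limited in 720×576, giving 720.00 × 480.00; scale factor 0.1244.
So the render's height is 2893.50 × 0.1244 ≈ 360.00.

360 px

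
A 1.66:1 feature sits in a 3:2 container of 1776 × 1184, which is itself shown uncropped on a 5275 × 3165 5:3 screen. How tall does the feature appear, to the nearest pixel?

1.66:1 in 1776×1184: fills the width, so the feature is 1776.00 × 1069.88.
The 3:2 canvas is height-limited in 5275×3165, giving 4747.50 × 3165.00; scale factor 2.6731.
The feature scales with it: height 1069.88 × 2.6731 ≈ 2859.94.

2860 px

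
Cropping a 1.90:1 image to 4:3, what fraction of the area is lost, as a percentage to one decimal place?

29.8%

4:3 is narrower than 1.90:1, so the crop keeps the full height and trims the width.
(1.333)/(1.900) ≈ 0.702 of the area survives, leaving 29.82% discarded.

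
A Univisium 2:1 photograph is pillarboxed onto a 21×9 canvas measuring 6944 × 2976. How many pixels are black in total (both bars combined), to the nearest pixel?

2952192 pixels

Univisium 2:1 is narrower than 21×9, so it spans the full height.
Content width = 2976 × 2/1 ≈ 5952.0000 px.
Leftover width: 6944 − 5952.0000 = 992.0000 px.
Bar area = 992.0000 × 2976 ≈ 2952192 px.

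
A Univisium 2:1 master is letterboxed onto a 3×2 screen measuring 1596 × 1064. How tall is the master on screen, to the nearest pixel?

798 px

Since 2.000 > 1.500, the master is width-limited.
The master is 1596 × 1/2 ≈ 798.00 px tall.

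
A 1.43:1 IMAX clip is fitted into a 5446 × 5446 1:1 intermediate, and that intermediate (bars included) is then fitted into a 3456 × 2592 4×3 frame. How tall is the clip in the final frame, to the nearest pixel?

1813 px

Inside the 5446×5446 canvas the clip is width-limited at 5446.00 × 3808.39.
1:1 in 3456×2592: fills the height, so the intermediate becomes 2592.00 × 2592.00 — a scale of ×0.4759.
The clip scales with it: height 3808.39 × 0.4759 ≈ 1812.59.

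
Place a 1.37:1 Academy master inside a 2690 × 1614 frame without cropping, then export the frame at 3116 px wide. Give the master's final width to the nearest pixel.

2561 px

In the 2690×1614 frame the master fills the height: width = 1614 × 1.370 ≈ 2211.18 px.
The frame scales by 3116/2690 = 1.1584; 2211.18 × 1.1584 ≈ 2561.35 px.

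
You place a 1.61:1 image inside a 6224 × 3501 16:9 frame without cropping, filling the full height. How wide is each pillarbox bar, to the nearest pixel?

294 px

Content width = 3501 × 1.610 ≈ 5636.61 px.
Black = 6224 − 5636.61 = 587.39 px, or 293.69 per bar.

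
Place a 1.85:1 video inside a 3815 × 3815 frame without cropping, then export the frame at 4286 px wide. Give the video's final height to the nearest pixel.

2317 px

Fitted into 3815×3815, the video spans the width; its height is 3815 / 1.850 ≈ 2062.16 px.
The frame scales by 4286/3815 = 1.1235; 2062.16 × 1.1235 ≈ 2316.76 px.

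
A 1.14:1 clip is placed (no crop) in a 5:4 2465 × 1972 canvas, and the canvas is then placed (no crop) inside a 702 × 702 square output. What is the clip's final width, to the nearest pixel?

640 px

Inside the 2465×1972 canvas the clip is height-limited at 2248.08 × 1972.00.
5:4 in 702×702: fills the width, so the intermediate becomes 702.00 × 561.60 — a scale of ×0.2848.
So the clip's width is 2248.08 × 0.2848 ≈ 640.22.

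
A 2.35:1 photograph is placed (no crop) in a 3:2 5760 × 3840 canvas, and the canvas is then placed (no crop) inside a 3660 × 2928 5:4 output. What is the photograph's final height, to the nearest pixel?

Inside the 5760×3840 canvas the photograph is width-limited at 5760.00 × 2451.06.
3:2 in 3660×2928: fills the width, so the intermediate becomes 3660.00 × 2440.00 — a scale of ×0.6354.
The photograph scales with it: height 2451.06 × 0.6354 ≈ 1557.45.

1557 px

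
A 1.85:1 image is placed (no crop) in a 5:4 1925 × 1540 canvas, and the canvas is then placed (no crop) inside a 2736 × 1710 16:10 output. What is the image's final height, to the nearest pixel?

1155 px

1.85:1 in 1925×1540: fills the width, so the image is 1925.00 × 1040.54.
Second fit — the 5:4 canvas into 2736×1710 spans the height: 2137.50 × 1710.00 (×1.1104 from 1925×1540).
So the image's height is 1040.54 × 1.1104 ≈ 1155.41.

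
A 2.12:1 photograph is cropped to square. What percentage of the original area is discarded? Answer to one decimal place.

52.8%

The height stays; only width is cut (since square is narrower than 2.12:1).
Area ratio = (1.000)/(2.120) = 47.17%; the remaining 52.83% is cropped out.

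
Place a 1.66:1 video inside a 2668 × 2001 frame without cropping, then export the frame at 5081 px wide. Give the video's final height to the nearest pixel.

3061 px

In the 2668×2001 frame the video fills the width: height = 2668 / 1.660 ≈ 1607.23 px.
The frame scales by 5081/2668 = 1.9044; 1607.23 × 1.9044 ≈ 3060.84 px.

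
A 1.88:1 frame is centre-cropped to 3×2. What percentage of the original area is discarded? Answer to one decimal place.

20.2%

The height stays; only width is cut (since 3×2 is narrower than 1.88:1).
(1.500)/(1.880) ≈ 0.798 of the area survives, leaving 20.21% discarded.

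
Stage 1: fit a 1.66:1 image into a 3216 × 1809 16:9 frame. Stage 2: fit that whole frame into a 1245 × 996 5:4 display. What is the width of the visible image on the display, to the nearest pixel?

First fit — 1.66:1 into 3216×1809 spans the height: 3002.94 × 1809.00.
The 16:9 canvas is width-limited in 1245×996, giving 1245.00 × 700.31; scale factor 0.3871.
The image scales with it: width 3002.94 × 0.3871 ≈ 1162.52.

1163 px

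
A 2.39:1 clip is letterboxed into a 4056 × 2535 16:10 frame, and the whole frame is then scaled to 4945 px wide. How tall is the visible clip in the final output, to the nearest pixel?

At 4056×2535 the clip is width-limited, so height = 4056 / 2.390 ≈ 1697.07 px.
Scaling 4056 → 4945 is ×1.2192, so the height becomes 1697.07 × 1.2192 ≈ 2069.04 px.

2069 px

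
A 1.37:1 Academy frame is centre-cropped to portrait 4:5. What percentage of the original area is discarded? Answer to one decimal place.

The height stays; only width is cut (since portrait 4:5 is narrower than 1.37:1 Academy).
(0.800)/(1.370) ≈ 0.584 of the area survives, leaving 41.61% discarded.

41.6%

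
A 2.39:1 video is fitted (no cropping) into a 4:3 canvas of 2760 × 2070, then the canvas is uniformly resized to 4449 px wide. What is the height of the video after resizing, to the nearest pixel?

At 2760×2070 the video is width-limited, so height = 2760 / 2.390 ≈ 1154.81 px.
Scaling 2760 → 4449 is ×1.6120, so the height becomes 1154.81 × 1.6120 ≈ 1861.51 px.

1862 px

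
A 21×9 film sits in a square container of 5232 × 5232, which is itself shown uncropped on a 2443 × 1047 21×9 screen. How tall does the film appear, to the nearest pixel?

Inside the 5232×5232 canvas the film is width-limited at 5232.00 × 2242.29.
Second fit — the square canvas into 2443×1047 spans the height: 1047.00 × 1047.00 (×0.2001 from 5232×5232).
The film scales with it: height 2242.29 × 0.2001 ≈ 448.71.

449 px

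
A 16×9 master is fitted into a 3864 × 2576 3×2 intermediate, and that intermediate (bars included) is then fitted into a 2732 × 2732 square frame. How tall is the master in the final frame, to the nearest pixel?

16×9 in 3864×2576: fills the width, so the master is 3864.00 × 2173.50.
Second fit — the 3×2 canvas into 2732×2732 spans the width: 2732.00 × 1821.33 (×0.7070 from 3864×2576).
The master scales with it: height 2173.50 × 0.7070 ≈ 1536.75.

1537 px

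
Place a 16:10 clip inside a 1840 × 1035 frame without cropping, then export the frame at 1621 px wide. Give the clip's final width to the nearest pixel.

At 1840×1035 the clip is height-limited, so width = 1035 × 16/10 ≈ 1656.00 px.
The frame scales by 1621/1840 = 0.8810; 1656.00 × 0.8810 ≈ 1458.90 px.

1459 px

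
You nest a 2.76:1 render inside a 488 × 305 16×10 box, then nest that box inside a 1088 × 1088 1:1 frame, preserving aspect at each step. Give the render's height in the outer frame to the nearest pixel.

394 px

Inside the 488×305 canvas the render is width-limited at 488.00 × 176.81.
The 16×10 canvas is width-limited in 1088×1088, giving 1088.00 × 680.00; scale factor 2.2295.
The render scales with it: height 176.81 × 2.2295 ≈ 394.20.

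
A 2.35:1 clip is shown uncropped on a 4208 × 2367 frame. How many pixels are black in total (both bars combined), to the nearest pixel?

2425330 pixels

Since 2.350 > 1.778, the clip is width-limited.
Content height = 4208 / 2.350 ≈ 1790.6383 px.
Black = 2367 − 1790.6383 = 576.3617 px.
Bar area = 576.3617 × 4208 ≈ 2425330 px.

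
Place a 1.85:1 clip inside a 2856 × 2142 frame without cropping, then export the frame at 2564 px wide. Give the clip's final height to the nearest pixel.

Fitted into 2856×2142, the clip spans the width; its height is 2856 / 1.850 ≈ 1543.78 px.
Resizing to 2564 px wide multiplies everything by 0.8978: 1543.78 → 1385.95 px.

1386 px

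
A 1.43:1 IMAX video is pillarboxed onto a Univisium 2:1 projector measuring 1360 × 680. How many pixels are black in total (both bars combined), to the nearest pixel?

Since 1.430 < 2.000, the video is height-limited.
That makes the image 972.4000 px wide (680 × 1.430).
1360 − 972.4000 = 387.6000 px of bars.
Bar area = 387.6000 × 680 ≈ 263568 px.

263568 pixels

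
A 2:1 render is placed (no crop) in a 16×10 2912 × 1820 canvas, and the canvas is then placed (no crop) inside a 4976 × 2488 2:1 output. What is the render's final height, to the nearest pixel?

Inside the 2912×1820 canvas the render is width-limited at 2912.00 × 1456.00.
The 16×10 canvas is height-limited in 4976×2488, giving 3980.80 × 2488.00; scale factor 1.3670.
The render scales with it: height 1456.00 × 1.3670 ≈ 1990.40.

1990 px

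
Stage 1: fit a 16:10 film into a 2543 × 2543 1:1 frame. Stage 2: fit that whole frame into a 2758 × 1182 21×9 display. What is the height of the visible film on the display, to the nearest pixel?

Inside the 2543×2543 canvas the film is width-limited at 2543.00 × 1589.38.
1:1 in 2758×1182: fills the height, so the intermediate becomes 1182.00 × 1182.00 — a scale of ×0.4648.
The film scales with it: height 1589.38 × 0.4648 ≈ 738.75.

739 px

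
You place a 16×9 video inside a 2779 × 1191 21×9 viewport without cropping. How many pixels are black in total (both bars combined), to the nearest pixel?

788045 pixels

16×9 is narrower than 21×9, so it spans the full height.
Content width = 1191 × 16/9 ≈ 2117.3333 px.
2779 − 2117.3333 = 661.6667 px of bars.
Bar area = 661.6667 × 1191 ≈ 788045 px.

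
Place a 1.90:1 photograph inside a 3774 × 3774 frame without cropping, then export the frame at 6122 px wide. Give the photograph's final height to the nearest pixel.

3222 px

Fitted into 3774×3774, the photograph spans the width; its height is 3774 / 1.900 ≈ 1986.32 px.
Scaling 3774 → 6122 is ×1.6222, so the height becomes 1986.32 × 1.6222 ≈ 3222.11 px.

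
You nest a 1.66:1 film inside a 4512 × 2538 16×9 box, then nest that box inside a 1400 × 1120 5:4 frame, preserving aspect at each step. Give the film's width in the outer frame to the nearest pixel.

1307 px

First fit — 1.66:1 into 4512×2538 spans the height: 4213.08 × 2538.00.
The 16×9 canvas is width-limited in 1400×1120, giving 1400.00 × 787.50; scale factor 0.3103.
Applying the same ×0.3103: 4213.08 → 1307.25.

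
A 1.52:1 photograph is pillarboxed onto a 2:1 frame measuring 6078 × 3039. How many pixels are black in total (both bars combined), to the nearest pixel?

4433050 pixels

1.52:1 (1.520) < 2:1 (2.000), so the photograph fills the height.
That makes the image 4619.2800 px wide (3039 × 1.520).
Black = 6078 − 4619.2800 = 1458.7200 px.
Bar area = 1458.7200 × 3039 ≈ 4433050 px.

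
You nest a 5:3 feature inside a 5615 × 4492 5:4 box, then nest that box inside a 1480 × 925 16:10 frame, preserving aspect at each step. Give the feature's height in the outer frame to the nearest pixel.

694 px

5:3 in 5615×4492: fills the width, so the feature is 5615.00 × 3369.00.
5:4 in 1480×925: fills the height, so the intermediate becomes 1156.25 × 925.00 — a scale of ×0.2059.
The feature scales with it: height 3369.00 × 0.2059 ≈ 693.75.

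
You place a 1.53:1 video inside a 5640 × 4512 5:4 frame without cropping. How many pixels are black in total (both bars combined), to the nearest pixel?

4657092 pixels

1.53:1 (1.530) > 5:4 (1.250), so the video fills the width.
That makes the image 3686.2745 px tall (5640 / 1.530).
Black = 4512 − 3686.2745 = 825.7255 px.
Across the 5640-px span: 825.7255 × 5640 ≈ 4657092 px.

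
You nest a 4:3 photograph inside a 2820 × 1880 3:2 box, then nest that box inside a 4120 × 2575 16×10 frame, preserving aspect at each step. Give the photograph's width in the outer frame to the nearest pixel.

3433 px

4:3 in 2820×1880: fills the height, so the photograph is 2506.67 × 1880.00.
3:2 in 4120×2575: fills the height, so the intermediate becomes 3862.50 × 2575.00 — a scale of ×1.3697.
The photograph scales with it: width 2506.67 × 1.3697 ≈ 3433.33.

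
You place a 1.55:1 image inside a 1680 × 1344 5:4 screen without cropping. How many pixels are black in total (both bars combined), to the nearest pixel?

437017 pixels

1.55:1 is wider than 5:4, so it spans the full width.
Content height = 1680 / 1.550 ≈ 1083.8710 px.
Black = 1344 − 1083.8710 = 260.1290 px.
Across the 1680-px span: 260.1290 × 1680 ≈ 437017 px.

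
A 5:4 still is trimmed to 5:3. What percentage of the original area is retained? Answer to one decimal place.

Going from 5:4 to 5:3 means cutting height while keeping width.
Fraction kept = (1.250)/(1.667) ≈ 75.00%.

75.0%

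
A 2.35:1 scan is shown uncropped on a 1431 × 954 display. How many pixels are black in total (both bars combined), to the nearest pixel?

Since 2.350 > 1.500, the scan is width-limited.
Content height = 1431 / 2.350 ≈ 608.9362 px.
954 − 608.9362 = 345.0638 px of bars.
Bar area = 345.0638 × 1431 ≈ 493786 px.

493786 pixels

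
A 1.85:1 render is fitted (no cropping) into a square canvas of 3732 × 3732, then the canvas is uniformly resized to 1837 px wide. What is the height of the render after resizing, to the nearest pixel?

993 px

In the 3732×3732 frame the render fills the width: height = 3732 / 1.850 ≈ 2017.30 px.
Resizing to 1837 px wide multiplies everything by 0.4922: 2017.30 → 992.97 px.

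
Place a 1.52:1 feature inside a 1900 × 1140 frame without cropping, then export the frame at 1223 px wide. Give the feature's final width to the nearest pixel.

At 1900×1140 the feature is height-limited, so width = 1140 × 1.520 ≈ 1732.80 px.
The frame scales by 1223/1900 = 0.6437; 1732.80 × 0.6437 ≈ 1115.38 px.

1115 px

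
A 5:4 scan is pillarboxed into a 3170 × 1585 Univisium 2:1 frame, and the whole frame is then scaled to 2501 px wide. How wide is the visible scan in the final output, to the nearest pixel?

1563 px

At 3170×1585 the scan is height-limited, so width = 1585 × 5/4 ≈ 1981.25 px.
Scaling 3170 → 2501 is ×0.7890, so the width becomes 1981.25 × 0.7890 ≈ 1563.12 px.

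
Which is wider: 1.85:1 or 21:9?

1.85 and 21:9 = 2.333; 2.333 > 1.85.

21:9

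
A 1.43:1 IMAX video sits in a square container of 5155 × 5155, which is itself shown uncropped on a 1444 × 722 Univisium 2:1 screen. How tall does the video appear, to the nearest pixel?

1.43:1 IMAX in 5155×5155: fills the width, so the video is 5155.00 × 3604.90.
The square canvas is height-limited in 1444×722, giving 722.00 × 722.00; scale factor 0.1401.
The video scales with it: height 3604.90 × 0.1401 ≈ 504.90.

505 px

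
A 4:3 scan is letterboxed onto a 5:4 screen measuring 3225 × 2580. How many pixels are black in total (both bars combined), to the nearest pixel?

4:3 (1.333) > 5:4 (1.250), so the scan fills the width.
That makes the image 2418.7500 px tall (3225 × 3/4).
2580 − 2418.7500 = 161.2500 px of bars.
Across the 3225-px span: 161.2500 × 3225 ≈ 520031 px.

520031 pixels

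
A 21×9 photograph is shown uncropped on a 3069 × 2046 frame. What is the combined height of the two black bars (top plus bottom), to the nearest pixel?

731 px

Since 2.333 > 1.500, the photograph is width-limited.
The photograph is 3069 × 9/21 ≈ 1315.29 px tall.
2046 − 1315.29 = 730.71 px of bars.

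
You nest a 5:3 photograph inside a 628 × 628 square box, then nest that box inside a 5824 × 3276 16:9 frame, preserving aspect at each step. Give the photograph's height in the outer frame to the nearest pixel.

1966 px

First fit — 5:3 into 628×628 spans the width: 628.00 × 376.80.
The square canvas is height-limited in 5824×3276, giving 3276.00 × 3276.00; scale factor 5.2166.
Applying the same ×5.2166: 376.80 → 1965.60.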